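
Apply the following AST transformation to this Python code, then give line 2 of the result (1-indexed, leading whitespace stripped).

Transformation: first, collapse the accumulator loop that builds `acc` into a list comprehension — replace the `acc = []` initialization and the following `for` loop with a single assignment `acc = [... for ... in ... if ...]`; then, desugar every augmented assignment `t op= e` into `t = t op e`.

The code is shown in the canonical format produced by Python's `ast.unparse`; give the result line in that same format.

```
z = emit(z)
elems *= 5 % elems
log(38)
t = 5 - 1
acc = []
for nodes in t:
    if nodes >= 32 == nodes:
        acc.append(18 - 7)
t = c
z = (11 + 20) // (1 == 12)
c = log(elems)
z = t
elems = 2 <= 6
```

Transformed code:
z = emit(z)
elems = elems * (5 % elems)
log(38)
t = 5 - 1
acc = [18 - 7 for nodes in t if nodes >= 32 == nodes]
t = c
z = (11 + 20) // (1 == 12)
c = log(elems)
z = t
elems = 2 <= 6

elems = elems * (5 % elems)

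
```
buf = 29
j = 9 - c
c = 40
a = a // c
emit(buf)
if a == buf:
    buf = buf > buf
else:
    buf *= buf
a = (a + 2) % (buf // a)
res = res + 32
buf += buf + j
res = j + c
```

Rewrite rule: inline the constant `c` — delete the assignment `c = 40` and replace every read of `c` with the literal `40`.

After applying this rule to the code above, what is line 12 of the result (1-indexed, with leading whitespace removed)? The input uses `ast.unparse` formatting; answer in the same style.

Transformed code:
buf = 29
j = 9 - 40
a = a // 40
emit(buf)
if a == buf:
    buf = buf > buf
else:
    buf *= buf
a = (a + 2) % (buf // a)
res = res + 32
buf += buf + j
res = j + 40

res = j + 40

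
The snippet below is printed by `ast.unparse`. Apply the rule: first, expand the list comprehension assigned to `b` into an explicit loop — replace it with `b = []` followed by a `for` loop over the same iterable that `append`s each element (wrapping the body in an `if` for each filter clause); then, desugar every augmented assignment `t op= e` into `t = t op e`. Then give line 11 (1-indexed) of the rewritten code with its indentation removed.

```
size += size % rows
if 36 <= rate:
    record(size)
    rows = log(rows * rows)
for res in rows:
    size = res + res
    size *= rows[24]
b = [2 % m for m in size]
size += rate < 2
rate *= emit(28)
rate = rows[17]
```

size = size + (rate < 2)

Transformed code:
size = size + size % rows
if 36 <= rate:
    record(size)
    rows = log(rows * rows)
for res in rows:
    size = res + res
    size = size * rows[24]
b = []
for m in size:
    b.append(2 % m)
size = size + (rate < 2)
rate = rate * emit(28)
rate = rows[17]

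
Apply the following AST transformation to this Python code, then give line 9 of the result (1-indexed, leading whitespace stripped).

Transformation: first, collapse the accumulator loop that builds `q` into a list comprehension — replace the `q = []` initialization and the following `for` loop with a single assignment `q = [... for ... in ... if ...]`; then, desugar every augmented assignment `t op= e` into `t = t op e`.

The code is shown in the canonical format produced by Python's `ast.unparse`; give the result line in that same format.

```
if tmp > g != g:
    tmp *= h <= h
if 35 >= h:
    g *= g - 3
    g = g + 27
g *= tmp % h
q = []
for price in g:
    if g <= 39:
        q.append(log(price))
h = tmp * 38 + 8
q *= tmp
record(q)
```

Transformed code:
if tmp > g != g:
    tmp = tmp * (h <= h)
if 35 >= h:
    g = g * (g - 3)
    g = g + 27
g = g * (tmp % h)
q = [log(price) for price in g if g <= 39]
h = tmp * 38 + 8
q = q * tmp
record(q)

q = q * tmp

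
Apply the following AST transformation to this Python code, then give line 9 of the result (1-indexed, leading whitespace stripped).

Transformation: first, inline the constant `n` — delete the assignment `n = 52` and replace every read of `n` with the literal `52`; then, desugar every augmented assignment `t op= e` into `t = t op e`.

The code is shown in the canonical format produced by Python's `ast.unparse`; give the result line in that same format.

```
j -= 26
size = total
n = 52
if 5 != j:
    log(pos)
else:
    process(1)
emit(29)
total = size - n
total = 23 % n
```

Transformed code:
j = j - 26
size = total
if 5 != j:
    log(pos)
else:
    process(1)
emit(29)
total = size - 52
total = 23 % 52

total = 23 % 52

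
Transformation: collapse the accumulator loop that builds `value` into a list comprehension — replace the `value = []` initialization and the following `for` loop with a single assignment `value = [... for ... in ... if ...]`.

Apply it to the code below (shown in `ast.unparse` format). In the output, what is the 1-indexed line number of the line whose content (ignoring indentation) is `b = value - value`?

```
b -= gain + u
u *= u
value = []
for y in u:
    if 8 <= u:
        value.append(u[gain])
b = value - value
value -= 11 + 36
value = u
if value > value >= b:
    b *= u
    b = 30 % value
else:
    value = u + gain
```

4

Transformed code:
b -= gain + u
u *= u
value = [u[gain] for y in u if 8 <= u]
b = value - value
value -= 11 + 36
value = u
if value > value >= b:
    b *= u
    b = 30 % value
else:
    value = u + gain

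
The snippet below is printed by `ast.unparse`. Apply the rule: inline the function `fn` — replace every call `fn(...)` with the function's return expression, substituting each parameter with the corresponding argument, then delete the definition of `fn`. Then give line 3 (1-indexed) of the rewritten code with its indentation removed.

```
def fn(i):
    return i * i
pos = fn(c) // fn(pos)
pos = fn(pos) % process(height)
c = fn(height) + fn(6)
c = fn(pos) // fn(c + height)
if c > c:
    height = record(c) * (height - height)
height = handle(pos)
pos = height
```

c = height * height + 6 * 6

Transformed code:
pos = c * c // (pos * pos)
pos = pos * pos % process(height)
c = height * height + 6 * 6
c = pos * pos // ((c + height) * (c + height))
if c > c:
    height = record(c) * (height - height)
height = handle(pos)
pos = height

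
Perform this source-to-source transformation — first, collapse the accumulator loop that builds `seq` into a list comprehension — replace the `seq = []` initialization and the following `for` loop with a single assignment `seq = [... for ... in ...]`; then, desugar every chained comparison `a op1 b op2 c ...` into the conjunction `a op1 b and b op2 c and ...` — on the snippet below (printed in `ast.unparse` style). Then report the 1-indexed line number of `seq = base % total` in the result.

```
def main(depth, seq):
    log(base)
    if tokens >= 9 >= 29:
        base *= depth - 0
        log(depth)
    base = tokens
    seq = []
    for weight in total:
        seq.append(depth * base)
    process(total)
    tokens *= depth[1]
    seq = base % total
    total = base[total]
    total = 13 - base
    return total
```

Transformed code:
def main(depth, seq):
    log(base)
    if tokens >= 9 and 9 >= 29:
        base *= depth - 0
        log(depth)
    base = tokens
    seq = [depth * base for weight in total]
    process(total)
    tokens *= depth[1]
    seq = base % total
    total = base[total]
    total = 13 - base
    return total

10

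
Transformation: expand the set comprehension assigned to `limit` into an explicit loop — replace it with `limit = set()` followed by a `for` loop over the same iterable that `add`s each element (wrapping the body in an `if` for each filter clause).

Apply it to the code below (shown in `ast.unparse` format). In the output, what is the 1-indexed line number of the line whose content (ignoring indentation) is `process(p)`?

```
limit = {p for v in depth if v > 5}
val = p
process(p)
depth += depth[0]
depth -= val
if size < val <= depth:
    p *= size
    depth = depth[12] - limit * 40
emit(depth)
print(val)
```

Transformed code:
limit = set()
for v in depth:
    if v > 5:
        limit.add(p)
val = p
process(p)
depth += depth[0]
depth -= val
if size < val <= depth:
    p *= size
    depth = depth[12] - limit * 40
emit(depth)
print(val)

6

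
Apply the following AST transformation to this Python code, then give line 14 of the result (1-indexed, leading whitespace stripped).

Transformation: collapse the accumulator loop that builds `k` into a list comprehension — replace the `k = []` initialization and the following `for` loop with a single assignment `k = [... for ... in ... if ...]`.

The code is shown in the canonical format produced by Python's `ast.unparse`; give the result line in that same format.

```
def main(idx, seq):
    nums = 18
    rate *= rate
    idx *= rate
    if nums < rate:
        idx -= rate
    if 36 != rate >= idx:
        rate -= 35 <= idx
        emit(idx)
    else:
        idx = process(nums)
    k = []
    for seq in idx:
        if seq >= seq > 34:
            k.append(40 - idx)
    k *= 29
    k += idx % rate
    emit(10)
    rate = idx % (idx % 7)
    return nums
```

k += idx % rate

Transformed code:
def main(idx, seq):
    nums = 18
    rate *= rate
    idx *= rate
    if nums < rate:
        idx -= rate
    if 36 != rate >= idx:
        rate -= 35 <= idx
        emit(idx)
    else:
        idx = process(nums)
    k = [40 - idx for seq in idx if seq >= seq > 34]
    k *= 29
    k += idx % rate
    emit(10)
    rate = idx % (idx % 7)
    return nums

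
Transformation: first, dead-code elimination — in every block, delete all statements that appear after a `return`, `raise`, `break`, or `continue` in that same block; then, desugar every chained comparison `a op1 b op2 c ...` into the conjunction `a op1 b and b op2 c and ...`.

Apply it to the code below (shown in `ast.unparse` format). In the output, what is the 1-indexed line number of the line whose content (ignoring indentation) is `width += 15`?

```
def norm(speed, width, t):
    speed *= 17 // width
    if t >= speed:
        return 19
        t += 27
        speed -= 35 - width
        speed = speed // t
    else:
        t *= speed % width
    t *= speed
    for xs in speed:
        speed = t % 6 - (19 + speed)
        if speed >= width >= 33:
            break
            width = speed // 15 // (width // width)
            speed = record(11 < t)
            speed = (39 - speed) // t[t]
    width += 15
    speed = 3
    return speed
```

Transformed code:
def norm(speed, width, t):
    speed *= 17 // width
    if t >= speed:
        return 19
    else:
        t *= speed % width
    t *= speed
    for xs in speed:
        speed = t % 6 - (19 + speed)
        if speed >= width and width >= 33:
            break
    width += 15
    speed = 3
    return speed

12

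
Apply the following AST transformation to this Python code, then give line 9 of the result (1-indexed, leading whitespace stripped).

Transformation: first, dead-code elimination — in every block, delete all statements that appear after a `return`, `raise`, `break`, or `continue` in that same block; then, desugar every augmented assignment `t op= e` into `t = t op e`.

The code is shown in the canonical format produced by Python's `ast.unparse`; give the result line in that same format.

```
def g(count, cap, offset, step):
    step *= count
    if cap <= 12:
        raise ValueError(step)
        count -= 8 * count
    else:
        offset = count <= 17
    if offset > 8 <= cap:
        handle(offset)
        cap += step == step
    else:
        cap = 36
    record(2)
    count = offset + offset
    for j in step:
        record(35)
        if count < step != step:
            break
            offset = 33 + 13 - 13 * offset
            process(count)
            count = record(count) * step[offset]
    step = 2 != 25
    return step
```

Transformed code:
def g(count, cap, offset, step):
    step = step * count
    if cap <= 12:
        raise ValueError(step)
    else:
        offset = count <= 17
    if offset > 8 <= cap:
        handle(offset)
        cap = cap + (step == step)
    else:
        cap = 36
    record(2)
    count = offset + offset
    for j in step:
        record(35)
        if count < step != step:
            break
    step = 2 != 25
    return step

cap = cap + (step == step)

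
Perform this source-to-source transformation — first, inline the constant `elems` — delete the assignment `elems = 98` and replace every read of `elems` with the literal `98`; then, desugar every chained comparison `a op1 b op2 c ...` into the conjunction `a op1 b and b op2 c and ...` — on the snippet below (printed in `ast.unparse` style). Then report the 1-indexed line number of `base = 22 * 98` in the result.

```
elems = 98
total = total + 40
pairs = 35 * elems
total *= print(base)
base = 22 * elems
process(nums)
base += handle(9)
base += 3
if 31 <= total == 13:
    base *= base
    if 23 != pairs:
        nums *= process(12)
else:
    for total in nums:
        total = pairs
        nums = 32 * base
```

4

Transformed code:
total = total + 40
pairs = 35 * 98
total *= print(base)
base = 22 * 98
process(nums)
base += handle(9)
base += 3
if 31 <= total and total == 13:
    base *= base
    if 23 != pairs:
        nums *= process(12)
else:
    for total in nums:
        total = pairs
        nums = 32 * base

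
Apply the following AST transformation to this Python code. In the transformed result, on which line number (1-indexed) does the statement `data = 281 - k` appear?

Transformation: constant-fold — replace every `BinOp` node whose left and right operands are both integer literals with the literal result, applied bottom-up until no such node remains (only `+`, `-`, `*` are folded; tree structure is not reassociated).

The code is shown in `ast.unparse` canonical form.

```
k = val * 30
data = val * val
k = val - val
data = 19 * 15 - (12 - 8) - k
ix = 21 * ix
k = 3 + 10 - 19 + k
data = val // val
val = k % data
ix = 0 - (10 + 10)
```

4

Transformed code:
k = val * 30
data = val * val
k = val - val
data = 281 - k
ix = 21 * ix
k = -6 + k
data = val // val
val = k % data
ix = -20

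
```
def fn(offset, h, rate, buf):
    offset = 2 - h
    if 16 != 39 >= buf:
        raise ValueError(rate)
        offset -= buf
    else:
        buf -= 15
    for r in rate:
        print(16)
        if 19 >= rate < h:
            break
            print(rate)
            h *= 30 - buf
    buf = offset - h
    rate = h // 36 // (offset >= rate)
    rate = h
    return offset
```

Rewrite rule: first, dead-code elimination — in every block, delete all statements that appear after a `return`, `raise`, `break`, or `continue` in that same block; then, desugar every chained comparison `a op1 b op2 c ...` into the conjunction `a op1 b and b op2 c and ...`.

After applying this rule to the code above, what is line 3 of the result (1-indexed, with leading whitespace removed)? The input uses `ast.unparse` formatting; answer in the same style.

if 16 != 39 and 39 >= buf:

Transformed code:
def fn(offset, h, rate, buf):
    offset = 2 - h
    if 16 != 39 and 39 >= buf:
        raise ValueError(rate)
    else:
        buf -= 15
    for r in rate:
        print(16)
        if 19 >= rate and rate < h:
            break
    buf = offset - h
    rate = h // 36 // (offset >= rate)
    rate = h
    return offset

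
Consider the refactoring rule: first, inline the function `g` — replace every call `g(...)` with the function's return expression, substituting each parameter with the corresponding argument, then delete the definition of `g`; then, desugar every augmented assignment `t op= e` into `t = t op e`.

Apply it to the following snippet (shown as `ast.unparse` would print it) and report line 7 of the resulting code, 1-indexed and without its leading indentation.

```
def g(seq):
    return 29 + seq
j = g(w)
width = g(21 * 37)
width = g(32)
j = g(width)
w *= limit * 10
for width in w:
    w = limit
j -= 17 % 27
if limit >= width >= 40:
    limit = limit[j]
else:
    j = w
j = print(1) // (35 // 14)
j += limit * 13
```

Transformed code:
j = 29 + w
width = 29 + 21 * 37
width = 29 + 32
j = 29 + width
w = w * (limit * 10)
for width in w:
    w = limit
j = j - 17 % 27
if limit >= width >= 40:
    limit = limit[j]
else:
    j = w
j = print(1) // (35 // 14)
j = j + limit * 13

w = limit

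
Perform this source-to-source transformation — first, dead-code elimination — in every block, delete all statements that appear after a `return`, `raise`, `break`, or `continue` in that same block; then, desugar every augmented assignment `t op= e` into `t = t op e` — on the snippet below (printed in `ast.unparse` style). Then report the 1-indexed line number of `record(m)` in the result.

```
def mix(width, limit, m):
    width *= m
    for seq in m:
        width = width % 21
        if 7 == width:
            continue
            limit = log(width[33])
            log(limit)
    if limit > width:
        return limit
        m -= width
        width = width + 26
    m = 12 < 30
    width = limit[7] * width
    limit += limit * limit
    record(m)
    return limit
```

Transformed code:
def mix(width, limit, m):
    width = width * m
    for seq in m:
        width = width % 21
        if 7 == width:
            continue
    if limit > width:
        return limit
    m = 12 < 30
    width = limit[7] * width
    limit = limit + limit * limit
    record(m)
    return limit

12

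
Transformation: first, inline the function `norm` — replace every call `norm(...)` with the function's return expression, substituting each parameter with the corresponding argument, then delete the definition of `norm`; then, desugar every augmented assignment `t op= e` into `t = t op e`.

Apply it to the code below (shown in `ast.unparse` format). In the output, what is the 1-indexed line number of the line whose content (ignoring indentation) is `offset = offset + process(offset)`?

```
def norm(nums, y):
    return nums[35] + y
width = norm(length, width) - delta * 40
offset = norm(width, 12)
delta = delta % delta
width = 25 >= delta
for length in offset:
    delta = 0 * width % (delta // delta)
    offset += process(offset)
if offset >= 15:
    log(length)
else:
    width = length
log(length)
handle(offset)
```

Transformed code:
width = length[35] + width - delta * 40
offset = width[35] + 12
delta = delta % delta
width = 25 >= delta
for length in offset:
    delta = 0 * width % (delta // delta)
    offset = offset + process(offset)
if offset >= 15:
    log(length)
else:
    width = length
log(length)
handle(offset)

7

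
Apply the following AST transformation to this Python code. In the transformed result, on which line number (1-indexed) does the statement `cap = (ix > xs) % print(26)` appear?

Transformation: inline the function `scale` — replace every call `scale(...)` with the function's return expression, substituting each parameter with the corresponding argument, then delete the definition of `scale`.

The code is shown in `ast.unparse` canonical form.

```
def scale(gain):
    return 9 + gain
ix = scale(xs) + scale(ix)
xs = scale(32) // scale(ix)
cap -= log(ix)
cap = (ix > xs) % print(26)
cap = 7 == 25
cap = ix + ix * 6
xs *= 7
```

Transformed code:
ix = 9 + xs + (9 + ix)
xs = (9 + 32) // (9 + ix)
cap -= log(ix)
cap = (ix > xs) % print(26)
cap = 7 == 25
cap = ix + ix * 6
xs *= 7

4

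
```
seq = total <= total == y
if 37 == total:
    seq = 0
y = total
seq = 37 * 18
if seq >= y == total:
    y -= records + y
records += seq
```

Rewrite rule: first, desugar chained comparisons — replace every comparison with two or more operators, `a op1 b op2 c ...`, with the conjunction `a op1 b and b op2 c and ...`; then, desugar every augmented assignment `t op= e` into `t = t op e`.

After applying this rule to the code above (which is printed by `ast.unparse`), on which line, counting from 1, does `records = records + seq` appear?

Transformed code:
seq = total <= total and total == y
if 37 == total:
    seq = 0
y = total
seq = 37 * 18
if seq >= y and y == total:
    y = y - (records + y)
records = records + seq

8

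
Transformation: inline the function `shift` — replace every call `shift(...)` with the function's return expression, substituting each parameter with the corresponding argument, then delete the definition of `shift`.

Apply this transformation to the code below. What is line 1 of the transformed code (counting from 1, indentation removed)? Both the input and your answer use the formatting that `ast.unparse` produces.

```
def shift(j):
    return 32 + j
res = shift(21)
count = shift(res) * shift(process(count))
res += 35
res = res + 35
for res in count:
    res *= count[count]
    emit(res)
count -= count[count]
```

res = 32 + 21

Transformed code:
res = 32 + 21
count = (32 + res) * (32 + process(count))
res += 35
res = res + 35
for res in count:
    res *= count[count]
    emit(res)
count -= count[count]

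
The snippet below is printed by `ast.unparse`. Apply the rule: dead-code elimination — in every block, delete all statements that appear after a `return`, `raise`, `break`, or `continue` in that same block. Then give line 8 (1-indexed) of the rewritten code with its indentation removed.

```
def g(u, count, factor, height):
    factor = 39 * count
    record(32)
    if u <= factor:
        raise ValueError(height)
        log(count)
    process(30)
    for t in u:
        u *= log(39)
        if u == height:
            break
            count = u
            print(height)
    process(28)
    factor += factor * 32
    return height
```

u *= log(39)

Transformed code:
def g(u, count, factor, height):
    factor = 39 * count
    record(32)
    if u <= factor:
        raise ValueError(height)
    process(30)
    for t in u:
        u *= log(39)
        if u == height:
            break
    process(28)
    factor += factor * 32
    return height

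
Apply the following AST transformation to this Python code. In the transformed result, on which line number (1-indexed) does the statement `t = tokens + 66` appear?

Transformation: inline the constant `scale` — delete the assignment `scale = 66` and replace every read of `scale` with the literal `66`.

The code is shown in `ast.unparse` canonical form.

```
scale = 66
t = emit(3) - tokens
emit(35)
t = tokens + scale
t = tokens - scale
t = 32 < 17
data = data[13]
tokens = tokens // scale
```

3

Transformed code:
t = emit(3) - tokens
emit(35)
t = tokens + 66
t = tokens - 66
t = 32 < 17
data = data[13]
tokens = tokens // 66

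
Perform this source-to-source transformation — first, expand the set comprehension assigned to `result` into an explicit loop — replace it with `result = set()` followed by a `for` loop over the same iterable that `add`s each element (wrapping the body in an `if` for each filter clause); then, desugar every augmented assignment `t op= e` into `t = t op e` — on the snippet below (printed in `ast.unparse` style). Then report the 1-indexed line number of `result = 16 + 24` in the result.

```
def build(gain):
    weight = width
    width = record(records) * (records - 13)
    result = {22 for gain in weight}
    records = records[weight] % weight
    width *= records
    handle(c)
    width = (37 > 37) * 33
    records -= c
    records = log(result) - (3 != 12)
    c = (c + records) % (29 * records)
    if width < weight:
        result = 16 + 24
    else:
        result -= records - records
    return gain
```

Transformed code:
def build(gain):
    weight = width
    width = record(records) * (records - 13)
    result = set()
    for gain in weight:
        result.add(22)
    records = records[weight] % weight
    width = width * records
    handle(c)
    width = (37 > 37) * 33
    records = records - c
    records = log(result) - (3 != 12)
    c = (c + records) % (29 * records)
    if width < weight:
        result = 16 + 24
    else:
        result = result - (records - records)
    return gain

15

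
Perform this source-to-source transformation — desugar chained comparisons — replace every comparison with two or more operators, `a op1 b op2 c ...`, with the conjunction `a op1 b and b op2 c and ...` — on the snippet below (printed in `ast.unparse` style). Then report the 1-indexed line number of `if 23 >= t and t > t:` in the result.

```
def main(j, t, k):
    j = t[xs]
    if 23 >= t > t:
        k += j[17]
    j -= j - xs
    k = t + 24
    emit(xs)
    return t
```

Transformed code:
def main(j, t, k):
    j = t[xs]
    if 23 >= t and t > t:
        k += j[17]
    j -= j - xs
    k = t + 24
    emit(xs)
    return t

3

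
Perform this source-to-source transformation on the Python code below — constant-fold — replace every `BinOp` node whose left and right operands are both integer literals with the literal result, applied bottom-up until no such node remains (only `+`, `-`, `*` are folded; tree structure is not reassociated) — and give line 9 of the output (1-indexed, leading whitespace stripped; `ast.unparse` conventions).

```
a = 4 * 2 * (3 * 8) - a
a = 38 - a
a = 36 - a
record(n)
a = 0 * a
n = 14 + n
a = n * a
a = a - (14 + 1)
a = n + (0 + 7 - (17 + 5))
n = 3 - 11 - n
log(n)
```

a = n + -15

Transformed code:
a = 192 - a
a = 38 - a
a = 36 - a
record(n)
a = 0 * a
n = 14 + n
a = n * a
a = a - 15
a = n + -15
n = -8 - n
log(n)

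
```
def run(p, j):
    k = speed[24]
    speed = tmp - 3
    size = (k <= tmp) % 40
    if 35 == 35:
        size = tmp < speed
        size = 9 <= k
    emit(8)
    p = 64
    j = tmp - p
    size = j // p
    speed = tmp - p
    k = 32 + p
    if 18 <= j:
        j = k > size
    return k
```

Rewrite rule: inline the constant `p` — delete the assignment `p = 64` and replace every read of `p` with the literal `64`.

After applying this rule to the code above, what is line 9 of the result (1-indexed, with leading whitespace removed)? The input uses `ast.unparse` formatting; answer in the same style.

Transformed code:
def run(p, j):
    k = speed[24]
    speed = tmp - 3
    size = (k <= tmp) % 40
    if 35 == 35:
        size = tmp < speed
        size = 9 <= k
    emit(8)
    j = tmp - 64
    size = j // 64
    speed = tmp - 64
    k = 32 + 64
    if 18 <= j:
        j = k > size
    return k

j = tmp - 64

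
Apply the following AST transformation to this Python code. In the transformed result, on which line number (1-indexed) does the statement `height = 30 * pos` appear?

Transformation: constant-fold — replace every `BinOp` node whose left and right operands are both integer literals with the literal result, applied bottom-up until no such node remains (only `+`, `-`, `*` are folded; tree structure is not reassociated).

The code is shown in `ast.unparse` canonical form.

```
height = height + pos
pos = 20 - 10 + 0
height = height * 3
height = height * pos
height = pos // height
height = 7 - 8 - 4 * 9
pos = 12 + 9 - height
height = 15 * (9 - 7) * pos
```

Transformed code:
height = height + pos
pos = 10
height = height * 3
height = height * pos
height = pos // height
height = -37
pos = 21 - height
height = 30 * pos

8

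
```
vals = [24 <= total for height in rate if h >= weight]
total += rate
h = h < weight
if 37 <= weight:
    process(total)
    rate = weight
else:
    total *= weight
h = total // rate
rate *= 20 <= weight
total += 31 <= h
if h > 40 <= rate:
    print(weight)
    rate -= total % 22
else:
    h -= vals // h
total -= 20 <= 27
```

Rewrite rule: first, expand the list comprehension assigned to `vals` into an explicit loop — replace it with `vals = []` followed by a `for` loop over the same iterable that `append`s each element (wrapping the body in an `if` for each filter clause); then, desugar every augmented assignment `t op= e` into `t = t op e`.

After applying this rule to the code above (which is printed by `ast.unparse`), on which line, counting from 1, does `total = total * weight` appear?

11

Transformed code:
vals = []
for height in rate:
    if h >= weight:
        vals.append(24 <= total)
total = total + rate
h = h < weight
if 37 <= weight:
    process(total)
    rate = weight
else:
    total = total * weight
h = total // rate
rate = rate * (20 <= weight)
total = total + (31 <= h)
if h > 40 <= rate:
    print(weight)
    rate = rate - total % 22
else:
    h = h - vals // h
total = total - (20 <= 27)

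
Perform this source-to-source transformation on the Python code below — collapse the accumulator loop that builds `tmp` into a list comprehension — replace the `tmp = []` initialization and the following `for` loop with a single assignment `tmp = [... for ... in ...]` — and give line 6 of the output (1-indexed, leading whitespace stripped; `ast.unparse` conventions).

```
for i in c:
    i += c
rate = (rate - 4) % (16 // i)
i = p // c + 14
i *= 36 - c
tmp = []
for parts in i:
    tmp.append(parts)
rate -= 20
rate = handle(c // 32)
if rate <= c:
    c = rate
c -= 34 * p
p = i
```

tmp = [parts for parts in i]

Transformed code:
for i in c:
    i += c
rate = (rate - 4) % (16 // i)
i = p // c + 14
i *= 36 - c
tmp = [parts for parts in i]
rate -= 20
rate = handle(c // 32)
if rate <= c:
    c = rate
c -= 34 * p
p = i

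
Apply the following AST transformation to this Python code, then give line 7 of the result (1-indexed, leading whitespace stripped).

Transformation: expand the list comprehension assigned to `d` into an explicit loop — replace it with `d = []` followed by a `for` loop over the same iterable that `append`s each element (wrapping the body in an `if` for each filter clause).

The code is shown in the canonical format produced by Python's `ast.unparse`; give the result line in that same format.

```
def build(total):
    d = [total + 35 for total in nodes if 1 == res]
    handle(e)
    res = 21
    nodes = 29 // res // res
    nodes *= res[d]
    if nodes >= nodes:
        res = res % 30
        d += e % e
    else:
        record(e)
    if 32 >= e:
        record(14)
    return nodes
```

res = 21

Transformed code:
def build(total):
    d = []
    for total in nodes:
        if 1 == res:
            d.append(total + 35)
    handle(e)
    res = 21
    nodes = 29 // res // res
    nodes *= res[d]
    if nodes >= nodes:
        res = res % 30
        d += e % e
    else:
        record(e)
    if 32 >= e:
        record(14)
    return nodes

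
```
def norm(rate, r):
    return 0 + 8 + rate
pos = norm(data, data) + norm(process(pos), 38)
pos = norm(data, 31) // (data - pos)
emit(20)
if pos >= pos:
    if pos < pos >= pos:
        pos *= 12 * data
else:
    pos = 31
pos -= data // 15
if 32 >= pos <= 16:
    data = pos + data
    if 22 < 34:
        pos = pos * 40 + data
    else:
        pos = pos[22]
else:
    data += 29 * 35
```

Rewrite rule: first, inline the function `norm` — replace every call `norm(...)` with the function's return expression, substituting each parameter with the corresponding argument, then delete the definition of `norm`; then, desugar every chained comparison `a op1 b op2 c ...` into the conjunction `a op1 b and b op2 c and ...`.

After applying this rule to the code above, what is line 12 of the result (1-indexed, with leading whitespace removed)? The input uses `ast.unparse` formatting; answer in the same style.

Transformed code:
pos = 0 + 8 + data + (0 + 8 + process(pos))
pos = (0 + 8 + data) // (data - pos)
emit(20)
if pos >= pos:
    if pos < pos and pos >= pos:
        pos *= 12 * data
else:
    pos = 31
pos -= data // 15
if 32 >= pos and pos <= 16:
    data = pos + data
    if 22 < 34:
        pos = pos * 40 + data
    else:
        pos = pos[22]
else:
    data += 29 * 35

if 22 < 34:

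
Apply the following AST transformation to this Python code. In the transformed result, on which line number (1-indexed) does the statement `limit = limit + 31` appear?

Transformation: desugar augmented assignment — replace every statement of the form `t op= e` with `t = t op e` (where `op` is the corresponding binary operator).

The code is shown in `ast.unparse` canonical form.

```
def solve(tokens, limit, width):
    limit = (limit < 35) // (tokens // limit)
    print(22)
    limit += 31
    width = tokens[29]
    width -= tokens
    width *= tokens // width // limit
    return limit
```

4

Transformed code:
def solve(tokens, limit, width):
    limit = (limit < 35) // (tokens // limit)
    print(22)
    limit = limit + 31
    width = tokens[29]
    width = width - tokens
    width = width * (tokens // width // limit)
    return limit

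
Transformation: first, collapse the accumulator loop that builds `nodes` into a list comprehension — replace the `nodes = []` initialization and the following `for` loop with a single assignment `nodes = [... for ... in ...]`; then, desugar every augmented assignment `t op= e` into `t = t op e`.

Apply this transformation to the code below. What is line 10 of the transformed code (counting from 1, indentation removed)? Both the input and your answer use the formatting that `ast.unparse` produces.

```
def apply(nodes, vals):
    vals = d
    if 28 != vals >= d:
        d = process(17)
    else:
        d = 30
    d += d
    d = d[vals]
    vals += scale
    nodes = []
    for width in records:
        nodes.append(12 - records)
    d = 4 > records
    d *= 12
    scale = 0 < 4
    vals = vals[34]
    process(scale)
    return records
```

Transformed code:
def apply(nodes, vals):
    vals = d
    if 28 != vals >= d:
        d = process(17)
    else:
        d = 30
    d = d + d
    d = d[vals]
    vals = vals + scale
    nodes = [12 - records for width in records]
    d = 4 > records
    d = d * 12
    scale = 0 < 4
    vals = vals[34]
    process(scale)
    return records

nodes = [12 - records for width in records]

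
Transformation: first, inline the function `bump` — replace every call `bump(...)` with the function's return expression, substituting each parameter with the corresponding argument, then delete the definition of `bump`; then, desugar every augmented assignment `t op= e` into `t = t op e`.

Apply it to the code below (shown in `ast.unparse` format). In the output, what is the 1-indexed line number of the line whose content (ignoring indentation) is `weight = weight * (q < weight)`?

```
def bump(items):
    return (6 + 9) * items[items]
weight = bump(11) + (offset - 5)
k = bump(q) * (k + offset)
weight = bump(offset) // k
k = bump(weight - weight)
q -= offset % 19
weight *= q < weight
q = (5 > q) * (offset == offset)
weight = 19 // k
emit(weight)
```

6

Transformed code:
weight = (6 + 9) * 11[11] + (offset - 5)
k = (6 + 9) * q[q] * (k + offset)
weight = (6 + 9) * offset[offset] // k
k = (6 + 9) * (weight - weight)[weight - weight]
q = q - offset % 19
weight = weight * (q < weight)
q = (5 > q) * (offset == offset)
weight = 19 // k
emit(weight)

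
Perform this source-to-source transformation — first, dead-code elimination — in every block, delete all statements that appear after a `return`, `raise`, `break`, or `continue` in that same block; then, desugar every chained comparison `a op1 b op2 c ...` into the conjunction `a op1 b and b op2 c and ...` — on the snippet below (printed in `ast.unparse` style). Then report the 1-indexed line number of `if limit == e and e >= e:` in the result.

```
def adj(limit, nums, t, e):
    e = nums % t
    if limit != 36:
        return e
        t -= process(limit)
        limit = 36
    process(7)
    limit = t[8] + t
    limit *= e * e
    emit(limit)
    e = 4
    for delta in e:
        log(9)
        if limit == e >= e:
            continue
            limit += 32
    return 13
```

Transformed code:
def adj(limit, nums, t, e):
    e = nums % t
    if limit != 36:
        return e
    process(7)
    limit = t[8] + t
    limit *= e * e
    emit(limit)
    e = 4
    for delta in e:
        log(9)
        if limit == e and e >= e:
            continue
    return 13

12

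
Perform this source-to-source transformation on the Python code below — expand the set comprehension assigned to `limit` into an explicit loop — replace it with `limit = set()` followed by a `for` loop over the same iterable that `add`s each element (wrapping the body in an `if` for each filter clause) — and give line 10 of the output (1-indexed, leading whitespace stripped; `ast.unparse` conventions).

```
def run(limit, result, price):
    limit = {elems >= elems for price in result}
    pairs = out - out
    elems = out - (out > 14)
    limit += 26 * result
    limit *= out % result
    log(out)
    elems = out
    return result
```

elems = out

Transformed code:
def run(limit, result, price):
    limit = set()
    for price in result:
        limit.add(elems >= elems)
    pairs = out - out
    elems = out - (out > 14)
    limit += 26 * result
    limit *= out % result
    log(out)
    elems = out
    return result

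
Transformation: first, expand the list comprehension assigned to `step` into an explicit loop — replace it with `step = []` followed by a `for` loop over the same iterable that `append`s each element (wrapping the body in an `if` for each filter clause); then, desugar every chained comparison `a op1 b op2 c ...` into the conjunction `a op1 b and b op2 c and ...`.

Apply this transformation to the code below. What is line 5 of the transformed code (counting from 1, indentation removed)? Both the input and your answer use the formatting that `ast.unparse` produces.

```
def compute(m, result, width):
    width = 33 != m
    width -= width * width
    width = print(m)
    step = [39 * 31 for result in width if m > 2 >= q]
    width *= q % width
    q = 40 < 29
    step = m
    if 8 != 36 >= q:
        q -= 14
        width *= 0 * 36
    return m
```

Transformed code:
def compute(m, result, width):
    width = 33 != m
    width -= width * width
    width = print(m)
    step = []
    for result in width:
        if m > 2 and 2 >= q:
            step.append(39 * 31)
    width *= q % width
    q = 40 < 29
    step = m
    if 8 != 36 and 36 >= q:
        q -= 14
        width *= 0 * 36
    return m

step = []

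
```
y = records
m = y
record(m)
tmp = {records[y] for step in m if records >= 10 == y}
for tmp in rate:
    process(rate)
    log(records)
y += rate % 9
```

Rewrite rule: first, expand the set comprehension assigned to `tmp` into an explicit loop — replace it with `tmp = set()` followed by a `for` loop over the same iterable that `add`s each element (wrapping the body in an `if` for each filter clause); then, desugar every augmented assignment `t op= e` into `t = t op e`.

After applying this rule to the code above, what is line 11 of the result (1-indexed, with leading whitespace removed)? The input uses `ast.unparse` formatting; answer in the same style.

y = y + rate % 9

Transformed code:
y = records
m = y
record(m)
tmp = set()
for step in m:
    if records >= 10 == y:
        tmp.add(records[y])
for tmp in rate:
    process(rate)
    log(records)
y = y + rate % 9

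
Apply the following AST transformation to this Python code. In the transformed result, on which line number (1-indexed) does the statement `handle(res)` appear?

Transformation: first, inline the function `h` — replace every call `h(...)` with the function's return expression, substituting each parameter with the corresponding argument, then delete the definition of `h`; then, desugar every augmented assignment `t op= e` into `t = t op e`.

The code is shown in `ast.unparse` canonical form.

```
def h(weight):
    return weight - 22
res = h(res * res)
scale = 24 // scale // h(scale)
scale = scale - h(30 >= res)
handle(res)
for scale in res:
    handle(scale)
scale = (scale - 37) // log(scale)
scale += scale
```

Transformed code:
res = res * res - 22
scale = 24 // scale // (scale - 22)
scale = scale - ((30 >= res) - 22)
handle(res)
for scale in res:
    handle(scale)
scale = (scale - 37) // log(scale)
scale = scale + scale

4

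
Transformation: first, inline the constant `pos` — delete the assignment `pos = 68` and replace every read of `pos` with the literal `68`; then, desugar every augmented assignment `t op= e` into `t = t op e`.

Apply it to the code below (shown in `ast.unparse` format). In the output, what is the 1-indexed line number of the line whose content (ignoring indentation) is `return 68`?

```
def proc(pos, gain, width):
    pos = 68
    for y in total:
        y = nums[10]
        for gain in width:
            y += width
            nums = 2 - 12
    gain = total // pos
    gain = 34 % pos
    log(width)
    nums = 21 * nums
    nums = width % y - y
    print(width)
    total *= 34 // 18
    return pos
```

14

Transformed code:
def proc(pos, gain, width):
    for y in total:
        y = nums[10]
        for gain in width:
            y = y + width
            nums = 2 - 12
    gain = total // 68
    gain = 34 % 68
    log(width)
    nums = 21 * nums
    nums = width % y - y
    print(width)
    total = total * (34 // 18)
    return 68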